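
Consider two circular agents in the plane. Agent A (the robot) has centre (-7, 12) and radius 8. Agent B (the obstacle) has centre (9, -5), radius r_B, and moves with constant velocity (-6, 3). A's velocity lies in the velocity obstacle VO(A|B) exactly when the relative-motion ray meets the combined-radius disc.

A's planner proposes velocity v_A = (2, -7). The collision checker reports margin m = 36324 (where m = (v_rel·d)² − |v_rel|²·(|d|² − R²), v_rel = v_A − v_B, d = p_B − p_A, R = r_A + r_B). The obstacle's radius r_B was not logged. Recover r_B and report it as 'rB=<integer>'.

m = 36324
d = (16, -17);  v_rel = (8, -10),  |v_rel|² = 164
v_rel×d = (8)·(-17) − (-10)·(16) = 24
since m = R²·164 − 24²:  R² = (576 + 36324) / 164 = 225
R = √225 = 15  ⇒  r_B = 15 − 8 = 7

rB=7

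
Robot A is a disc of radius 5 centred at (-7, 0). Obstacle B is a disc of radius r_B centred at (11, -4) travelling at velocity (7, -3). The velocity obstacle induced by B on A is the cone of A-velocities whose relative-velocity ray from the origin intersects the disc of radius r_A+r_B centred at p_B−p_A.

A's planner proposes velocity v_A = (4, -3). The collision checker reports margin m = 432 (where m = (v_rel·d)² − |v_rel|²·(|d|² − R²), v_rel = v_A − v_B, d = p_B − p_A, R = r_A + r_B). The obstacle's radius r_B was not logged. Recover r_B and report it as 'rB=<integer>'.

m = 432
d = (18, -4);  v_rel = (-3, 0),  |v_rel|² = 9
v_rel×d = (-3)·(-4) − (0)·(18) = 12
since m = R²·9 − 12²:  R² = (144 + 432) / 9 = 64
R = √64 = 8  ⇒  r_B = 8 − 5 = 3

rB=3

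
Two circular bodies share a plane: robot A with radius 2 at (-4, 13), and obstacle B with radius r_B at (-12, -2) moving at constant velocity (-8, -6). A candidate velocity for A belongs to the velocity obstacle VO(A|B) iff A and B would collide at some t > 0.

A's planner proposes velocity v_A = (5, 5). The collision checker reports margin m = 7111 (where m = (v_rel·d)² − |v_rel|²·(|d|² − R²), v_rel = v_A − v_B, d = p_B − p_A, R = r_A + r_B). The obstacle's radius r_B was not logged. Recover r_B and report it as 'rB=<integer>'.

m = 7111
d = (-8, -15);  v_rel = (13, 11),  |v_rel|² = 290
v_rel×d = (13)·(-15) − (11)·(-8) = -107
since m = R²·290 − (-107)²:  R² = (11449 + 7111) / 290 = 64
R = √64 = 8  ⇒  r_B = 8 − 2 = 6

rB=6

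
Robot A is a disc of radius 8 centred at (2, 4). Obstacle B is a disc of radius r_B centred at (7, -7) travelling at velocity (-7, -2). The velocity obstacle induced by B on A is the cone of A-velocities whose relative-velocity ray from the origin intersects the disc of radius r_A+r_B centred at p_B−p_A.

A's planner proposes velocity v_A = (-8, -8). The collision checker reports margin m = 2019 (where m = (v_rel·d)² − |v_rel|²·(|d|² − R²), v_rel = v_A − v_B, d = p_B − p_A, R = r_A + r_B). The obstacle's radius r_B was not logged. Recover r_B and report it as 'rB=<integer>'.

m = 2019
d = (5, -11);  v_rel = (-1, -6),  |v_rel|² = 37
v_rel×d = (-1)·(-11) − (-6)·(5) = 41
since m = R²·37 − 41²:  R² = (1681 + 2019) / 37 = 100
R = √100 = 10  ⇒  r_B = 10 − 8 = 2

rB=2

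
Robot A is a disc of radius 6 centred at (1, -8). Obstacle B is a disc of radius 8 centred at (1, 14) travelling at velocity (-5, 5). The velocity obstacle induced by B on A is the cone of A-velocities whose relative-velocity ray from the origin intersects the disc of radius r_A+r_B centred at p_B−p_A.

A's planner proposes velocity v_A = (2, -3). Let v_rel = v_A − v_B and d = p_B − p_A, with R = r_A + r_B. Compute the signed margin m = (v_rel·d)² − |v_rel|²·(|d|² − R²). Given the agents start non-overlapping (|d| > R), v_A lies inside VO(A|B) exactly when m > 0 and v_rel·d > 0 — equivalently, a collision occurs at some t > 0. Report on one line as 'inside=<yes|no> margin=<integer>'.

d = (0, 22),  |d|² = 484;  R = 6+8 = 14,  c = 484−14² = 288
v_rel = (7, -8),  |v_rel|² = 113;  v_rel·d = (7)·(0) + (-8)·(22) = -176
113·t² + 352·t + 288 = 0  ⇒  m = (-176)² − 113·288 = -1568
m = -1568 < 0,  v_rel·d = -176 < 0  ⇒  outside

inside=no margin=-1568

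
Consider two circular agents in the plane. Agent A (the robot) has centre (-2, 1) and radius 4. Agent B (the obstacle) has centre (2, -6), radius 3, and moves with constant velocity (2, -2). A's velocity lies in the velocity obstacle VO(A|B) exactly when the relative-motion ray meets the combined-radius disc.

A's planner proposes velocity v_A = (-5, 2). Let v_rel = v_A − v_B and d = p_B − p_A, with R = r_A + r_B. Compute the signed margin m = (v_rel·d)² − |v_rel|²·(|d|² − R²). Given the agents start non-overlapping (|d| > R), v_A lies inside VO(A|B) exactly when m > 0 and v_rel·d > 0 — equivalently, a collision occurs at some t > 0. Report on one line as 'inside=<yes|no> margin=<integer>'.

d = (4, -7),  |d|² = 65;  R = 4+3 = 7,  c = 65−7² = 16
v_rel = (-7, 4),  |v_rel|² = 65;  v_rel·d = (-7)·(4) + (4)·(-7) = -56
65·t² + 112·t + 16 = 0  ⇒  m = (-56)² − 65·16 = 2096
m = 2096 > 0,  v_rel·d = -56 < 0  ⇒  outside

inside=no margin=2096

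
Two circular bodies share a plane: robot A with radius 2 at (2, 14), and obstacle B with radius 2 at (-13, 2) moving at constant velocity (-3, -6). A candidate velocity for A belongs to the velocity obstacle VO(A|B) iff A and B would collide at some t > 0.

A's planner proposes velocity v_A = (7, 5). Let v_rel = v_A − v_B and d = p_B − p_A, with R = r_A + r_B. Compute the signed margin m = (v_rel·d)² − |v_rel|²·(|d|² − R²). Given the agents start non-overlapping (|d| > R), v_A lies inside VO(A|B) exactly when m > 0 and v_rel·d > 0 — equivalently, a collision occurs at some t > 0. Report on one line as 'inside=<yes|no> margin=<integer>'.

d = (-15, -12),  |d|² = 369;  R = 2+2 = 4,  c = 369−4² = 353
v_rel = (10, 11),  |v_rel|² = 221;  v_rel·d = (10)·(-15) + (11)·(-12) = -282
221·t² + 564·t + 353 = 0  ⇒  m = (-282)² − 221·353 = 1511
m = 1511 > 0,  v_rel·d = -282 < 0  ⇒  outside

inside=no margin=1511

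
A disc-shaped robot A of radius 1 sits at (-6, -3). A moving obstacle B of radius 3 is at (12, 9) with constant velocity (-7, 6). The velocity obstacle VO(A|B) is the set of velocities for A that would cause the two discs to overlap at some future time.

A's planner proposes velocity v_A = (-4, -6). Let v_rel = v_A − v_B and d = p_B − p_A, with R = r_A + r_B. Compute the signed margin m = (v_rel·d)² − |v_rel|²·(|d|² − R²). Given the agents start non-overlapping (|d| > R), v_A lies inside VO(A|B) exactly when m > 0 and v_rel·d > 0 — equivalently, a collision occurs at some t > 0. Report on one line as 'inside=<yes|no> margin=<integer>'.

d = (18, 12),  |d|² = 468;  R = 1+3 = 4,  c = 468−4² = 452
v_rel = (3, -12),  |v_rel|² = 153;  v_rel·d = (3)·(18) + (-12)·(12) = -90
153·t² + 180·t + 452 = 0  ⇒  m = (-90)² − 153·452 = -61056
m = -61056 < 0,  v_rel·d = -90 < 0  ⇒  outside

inside=no margin=-61056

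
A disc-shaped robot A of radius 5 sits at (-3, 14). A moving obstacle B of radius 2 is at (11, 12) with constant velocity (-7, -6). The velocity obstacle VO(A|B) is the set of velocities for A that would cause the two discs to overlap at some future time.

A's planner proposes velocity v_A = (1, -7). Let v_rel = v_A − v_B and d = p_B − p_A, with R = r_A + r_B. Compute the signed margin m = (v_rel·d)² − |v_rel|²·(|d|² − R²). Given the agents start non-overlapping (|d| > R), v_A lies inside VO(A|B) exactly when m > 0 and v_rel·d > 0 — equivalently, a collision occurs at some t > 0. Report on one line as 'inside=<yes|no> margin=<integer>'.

d = (14, -2),  |d|² = 200;  R = 5+2 = 7,  c = 200−7² = 151
v_rel = (8, -1),  |v_rel|² = 65;  v_rel·d = (8)·(14) + (-1)·(-2) = 114
65·t² − 228·t + 151 = 0  ⇒  m = 114² − 65·151 = 3181
m = 3181 > 0,  v_rel·d = 114 > 0  ⇒  inside

inside=yes margin=3181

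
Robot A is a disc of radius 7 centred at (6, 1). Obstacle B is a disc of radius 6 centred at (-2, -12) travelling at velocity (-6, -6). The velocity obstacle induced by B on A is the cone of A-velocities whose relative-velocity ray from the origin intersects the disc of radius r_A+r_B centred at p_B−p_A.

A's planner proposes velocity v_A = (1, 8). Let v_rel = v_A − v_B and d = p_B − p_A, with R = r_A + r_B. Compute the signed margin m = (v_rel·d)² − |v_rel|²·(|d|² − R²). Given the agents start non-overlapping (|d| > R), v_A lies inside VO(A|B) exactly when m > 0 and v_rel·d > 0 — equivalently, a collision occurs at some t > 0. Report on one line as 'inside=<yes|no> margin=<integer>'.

d = (-8, -13),  |d|² = 233;  R = 7+6 = 13,  c = 233−13² = 64
v_rel = (7, 14),  |v_rel|² = 245;  v_rel·d = (7)·(-8) + (14)·(-13) = -238
245·t² + 476·t + 64 = 0  ⇒  m = (-238)² − 245·64 = 40964
m = 40964 > 0,  v_rel·d = -238 < 0  ⇒  outside

inside=no margin=40964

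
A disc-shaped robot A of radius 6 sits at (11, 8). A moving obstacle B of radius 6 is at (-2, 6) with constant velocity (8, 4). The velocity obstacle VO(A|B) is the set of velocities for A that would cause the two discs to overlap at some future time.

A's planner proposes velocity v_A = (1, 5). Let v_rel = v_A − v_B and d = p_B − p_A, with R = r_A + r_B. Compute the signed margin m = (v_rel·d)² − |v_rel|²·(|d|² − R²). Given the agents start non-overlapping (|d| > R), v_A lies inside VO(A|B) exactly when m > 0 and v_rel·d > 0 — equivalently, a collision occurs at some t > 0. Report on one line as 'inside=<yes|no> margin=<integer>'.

d = (-13, -2),  |d|² = 173;  R = 6+6 = 12,  c = 173−12² = 29
v_rel = (-7, 1),  |v_rel|² = 50;  v_rel·d = (-7)·(-13) + (1)·(-2) = 89
50·t² − 178·t + 29 = 0  ⇒  m = 89² − 50·29 = 6471
m = 6471 > 0,  v_rel·d = 89 > 0  ⇒  inside

inside=yes margin=6471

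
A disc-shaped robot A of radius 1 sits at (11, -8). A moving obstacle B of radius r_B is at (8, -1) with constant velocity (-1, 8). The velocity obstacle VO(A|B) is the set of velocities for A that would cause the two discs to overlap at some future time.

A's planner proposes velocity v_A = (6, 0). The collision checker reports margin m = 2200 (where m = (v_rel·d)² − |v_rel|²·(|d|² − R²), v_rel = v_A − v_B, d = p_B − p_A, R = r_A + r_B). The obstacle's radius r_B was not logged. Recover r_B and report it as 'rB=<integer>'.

m = 2200
d = (-3, 7);  v_rel = (7, -8),  |v_rel|² = 113
v_rel×d = (7)·(7) − (-8)·(-3) = 25
since m = R²·113 − 25²:  R² = (625 + 2200) / 113 = 25
R = √25 = 5  ⇒  r_B = 5 − 1 = 4

rB=4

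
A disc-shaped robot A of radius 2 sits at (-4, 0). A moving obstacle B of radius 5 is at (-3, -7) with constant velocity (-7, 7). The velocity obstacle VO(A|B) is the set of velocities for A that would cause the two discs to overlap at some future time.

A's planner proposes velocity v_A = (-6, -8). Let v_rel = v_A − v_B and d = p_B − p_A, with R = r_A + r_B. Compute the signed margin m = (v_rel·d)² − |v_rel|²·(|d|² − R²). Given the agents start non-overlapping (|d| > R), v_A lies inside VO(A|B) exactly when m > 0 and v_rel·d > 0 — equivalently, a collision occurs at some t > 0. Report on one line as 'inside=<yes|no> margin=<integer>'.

d = (1, -7),  |d|² = 50;  R = 2+5 = 7,  c = 50−7² = 1
v_rel = (1, -15),  |v_rel|² = 226;  v_rel·d = (1)·(1) + (-15)·(-7) = 106
226·t² − 212·t + 1 = 0  ⇒  m = 106² − 226·1 = 11010
m = 11010 > 0,  v_rel·d = 106 > 0  ⇒  inside

inside=yes margin=11010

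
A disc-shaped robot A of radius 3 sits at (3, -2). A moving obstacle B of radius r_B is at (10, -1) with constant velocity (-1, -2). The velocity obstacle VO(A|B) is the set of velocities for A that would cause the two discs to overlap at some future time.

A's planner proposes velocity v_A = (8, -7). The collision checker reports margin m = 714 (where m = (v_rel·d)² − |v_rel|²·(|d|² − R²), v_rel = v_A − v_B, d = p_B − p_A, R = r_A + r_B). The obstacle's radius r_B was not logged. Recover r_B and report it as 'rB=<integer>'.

m = 714
d = (7, 1);  v_rel = (9, -5),  |v_rel|² = 106
v_rel×d = (9)·(1) − (-5)·(7) = 44
since m = R²·106 − 44²:  R² = (1936 + 714) / 106 = 25
R = √25 = 5  ⇒  r_B = 5 − 3 = 2

rB=2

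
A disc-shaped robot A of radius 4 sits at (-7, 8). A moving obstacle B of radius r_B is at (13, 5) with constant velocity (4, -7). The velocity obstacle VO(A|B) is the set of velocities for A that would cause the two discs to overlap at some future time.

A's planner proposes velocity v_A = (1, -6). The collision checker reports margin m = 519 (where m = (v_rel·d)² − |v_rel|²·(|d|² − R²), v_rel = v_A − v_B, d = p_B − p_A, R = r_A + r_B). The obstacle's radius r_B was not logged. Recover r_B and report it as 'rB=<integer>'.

m = 519
d = (20, -3);  v_rel = (-3, 1),  |v_rel|² = 10
v_rel×d = (-3)·(-3) − (1)·(20) = -11
since m = R²·10 − (-11)²:  R² = (121 + 519) / 10 = 64
R = √64 = 8  ⇒  r_B = 8 − 4 = 4

rB=4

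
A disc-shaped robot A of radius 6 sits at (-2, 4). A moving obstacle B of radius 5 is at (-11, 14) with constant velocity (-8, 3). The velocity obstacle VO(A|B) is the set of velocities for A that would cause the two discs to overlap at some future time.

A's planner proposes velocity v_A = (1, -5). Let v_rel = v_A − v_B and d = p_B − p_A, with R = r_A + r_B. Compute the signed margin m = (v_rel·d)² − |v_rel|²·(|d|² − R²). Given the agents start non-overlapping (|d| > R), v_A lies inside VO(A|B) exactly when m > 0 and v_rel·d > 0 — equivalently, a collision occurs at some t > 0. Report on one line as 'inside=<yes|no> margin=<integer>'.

d = (-9, 10),  |d|² = 181;  R = 6+5 = 11,  c = 181−11² = 60
v_rel = (9, -8),  |v_rel|² = 145;  v_rel·d = (9)·(-9) + (-8)·(10) = -161
145·t² + 322·t + 60 = 0  ⇒  m = (-161)² − 145·60 = 17221
m = 17221 > 0,  v_rel·d = -161 < 0  ⇒  outside

inside=no margin=17221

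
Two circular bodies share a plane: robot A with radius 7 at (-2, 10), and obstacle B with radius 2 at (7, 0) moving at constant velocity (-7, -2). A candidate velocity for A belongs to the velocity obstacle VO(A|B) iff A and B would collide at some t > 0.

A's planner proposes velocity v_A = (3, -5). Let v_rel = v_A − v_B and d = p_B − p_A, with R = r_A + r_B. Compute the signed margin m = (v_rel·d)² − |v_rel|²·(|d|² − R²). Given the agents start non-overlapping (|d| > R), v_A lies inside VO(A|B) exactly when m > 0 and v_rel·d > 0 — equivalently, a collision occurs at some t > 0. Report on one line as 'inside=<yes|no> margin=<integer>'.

d = (9, -10),  |d|² = 181;  R = 7+2 = 9,  c = 181−9² = 100
v_rel = (10, -3),  |v_rel|² = 109;  v_rel·d = (10)·(9) + (-3)·(-10) = 120
109·t² − 240·t + 100 = 0  ⇒  m = 120² − 109·100 = 3500
m = 3500 > 0,  v_rel·d = 120 > 0  ⇒  inside

inside=yes margin=3500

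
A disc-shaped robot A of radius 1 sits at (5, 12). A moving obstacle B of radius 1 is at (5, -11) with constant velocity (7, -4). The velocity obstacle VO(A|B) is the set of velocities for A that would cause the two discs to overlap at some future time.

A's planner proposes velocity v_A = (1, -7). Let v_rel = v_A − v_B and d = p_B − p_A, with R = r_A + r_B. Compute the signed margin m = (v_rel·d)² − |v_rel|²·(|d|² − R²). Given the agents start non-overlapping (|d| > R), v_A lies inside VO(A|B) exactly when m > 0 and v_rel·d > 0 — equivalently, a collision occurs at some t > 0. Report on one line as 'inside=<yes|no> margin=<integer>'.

d = (0, -23),  |d|² = 529;  R = 1+1 = 2,  c = 529−2² = 525
v_rel = (-6, -3),  |v_rel|² = 45;  v_rel·d = (-6)·(0) + (-3)·(-23) = 69
45·t² − 138·t + 525 = 0  ⇒  m = 69² − 45·525 = -18864
m = -18864 < 0,  v_rel·d = 69 > 0  ⇒  outside

inside=no margin=-18864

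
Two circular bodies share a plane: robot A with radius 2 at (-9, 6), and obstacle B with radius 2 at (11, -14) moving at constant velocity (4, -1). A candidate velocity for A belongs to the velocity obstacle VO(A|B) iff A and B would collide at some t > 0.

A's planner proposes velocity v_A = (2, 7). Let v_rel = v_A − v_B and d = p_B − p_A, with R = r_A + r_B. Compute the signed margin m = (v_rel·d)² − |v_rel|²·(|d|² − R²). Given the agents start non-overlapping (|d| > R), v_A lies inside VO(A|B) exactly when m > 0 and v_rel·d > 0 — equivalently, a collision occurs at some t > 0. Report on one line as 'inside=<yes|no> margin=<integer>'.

d = (20, -20),  |d|² = 800;  R = 2+2 = 4,  c = 800−4² = 784
v_rel = (-2, 8),  |v_rel|² = 68;  v_rel·d = (-2)·(20) + (8)·(-20) = -200
68·t² + 400·t + 784 = 0  ⇒  m = (-200)² − 68·784 = -13312
m = -13312 < 0,  v_rel·d = -200 < 0  ⇒  outside

inside=no margin=-13312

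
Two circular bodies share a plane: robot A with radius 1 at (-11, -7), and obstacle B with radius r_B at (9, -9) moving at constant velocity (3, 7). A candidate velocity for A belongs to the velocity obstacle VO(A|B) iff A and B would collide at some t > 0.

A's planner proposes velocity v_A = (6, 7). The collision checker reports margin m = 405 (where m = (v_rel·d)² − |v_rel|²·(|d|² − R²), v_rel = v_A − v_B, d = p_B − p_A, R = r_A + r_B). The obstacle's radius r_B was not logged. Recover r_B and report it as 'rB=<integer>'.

m = 405
d = (20, -2);  v_rel = (3, 0),  |v_rel|² = 9
v_rel×d = (3)·(-2) − (0)·(20) = -6
since m = R²·9 − (-6)²:  R² = (36 + 405) / 9 = 49
R = √49 = 7  ⇒  r_B = 7 − 1 = 6

rB=6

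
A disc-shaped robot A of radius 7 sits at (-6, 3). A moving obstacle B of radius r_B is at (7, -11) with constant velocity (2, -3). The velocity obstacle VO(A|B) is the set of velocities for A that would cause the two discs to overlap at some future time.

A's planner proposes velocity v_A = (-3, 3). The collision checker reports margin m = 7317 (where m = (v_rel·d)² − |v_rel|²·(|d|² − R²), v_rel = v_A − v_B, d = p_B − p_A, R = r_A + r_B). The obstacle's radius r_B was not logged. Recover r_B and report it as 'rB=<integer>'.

m = 7317
d = (13, -14);  v_rel = (-5, 6),  |v_rel|² = 61
v_rel×d = (-5)·(-14) − (6)·(13) = -8
since m = R²·61 − (-8)²:  R² = (64 + 7317) / 61 = 121
R = √121 = 11  ⇒  r_B = 11 − 7 = 4

rB=4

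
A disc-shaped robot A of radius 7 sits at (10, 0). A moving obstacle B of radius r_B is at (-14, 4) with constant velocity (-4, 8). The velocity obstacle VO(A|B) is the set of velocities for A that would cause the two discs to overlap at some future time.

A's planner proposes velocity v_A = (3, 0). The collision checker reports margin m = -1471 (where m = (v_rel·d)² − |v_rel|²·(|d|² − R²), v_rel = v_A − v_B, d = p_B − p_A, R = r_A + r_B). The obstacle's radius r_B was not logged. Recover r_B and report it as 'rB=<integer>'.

m = -1471
d = (-24, 4);  v_rel = (7, -8),  |v_rel|² = 113
v_rel×d = (7)·(4) − (-8)·(-24) = -164
since m = R²·113 − (-164)²:  R² = (26896 + -1471) / 113 = 225
R = √225 = 15  ⇒  r_B = 15 − 7 = 8

rB=8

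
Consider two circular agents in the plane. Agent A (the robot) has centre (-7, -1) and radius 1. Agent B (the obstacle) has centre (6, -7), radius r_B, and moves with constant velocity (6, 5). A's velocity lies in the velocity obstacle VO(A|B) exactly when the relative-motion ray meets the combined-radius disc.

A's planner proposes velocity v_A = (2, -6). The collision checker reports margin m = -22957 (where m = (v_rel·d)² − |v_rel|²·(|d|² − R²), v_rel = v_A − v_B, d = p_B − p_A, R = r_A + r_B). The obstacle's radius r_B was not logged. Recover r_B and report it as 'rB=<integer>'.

m = -22957
d = (13, -6);  v_rel = (-4, -11),  |v_rel|² = 137
v_rel×d = (-4)·(-6) − (-11)·(13) = 167
since m = R²·137 − 167²:  R² = (27889 + -22957) / 137 = 36
R = √36 = 6  ⇒  r_B = 6 − 1 = 5

rB=5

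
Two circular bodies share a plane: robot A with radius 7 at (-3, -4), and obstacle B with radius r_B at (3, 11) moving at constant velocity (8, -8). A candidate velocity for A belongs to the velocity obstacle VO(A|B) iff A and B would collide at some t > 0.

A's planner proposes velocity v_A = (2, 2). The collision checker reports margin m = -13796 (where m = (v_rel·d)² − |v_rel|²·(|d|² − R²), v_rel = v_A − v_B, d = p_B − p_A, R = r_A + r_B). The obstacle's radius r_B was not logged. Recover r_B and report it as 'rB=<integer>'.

m = -13796
d = (6, 15);  v_rel = (-6, 10),  |v_rel|² = 136
v_rel×d = (-6)·(15) − (10)·(6) = -150
since m = R²·136 − (-150)²:  R² = (22500 + -13796) / 136 = 64
R = √64 = 8  ⇒  r_B = 8 − 7 = 1

rB=1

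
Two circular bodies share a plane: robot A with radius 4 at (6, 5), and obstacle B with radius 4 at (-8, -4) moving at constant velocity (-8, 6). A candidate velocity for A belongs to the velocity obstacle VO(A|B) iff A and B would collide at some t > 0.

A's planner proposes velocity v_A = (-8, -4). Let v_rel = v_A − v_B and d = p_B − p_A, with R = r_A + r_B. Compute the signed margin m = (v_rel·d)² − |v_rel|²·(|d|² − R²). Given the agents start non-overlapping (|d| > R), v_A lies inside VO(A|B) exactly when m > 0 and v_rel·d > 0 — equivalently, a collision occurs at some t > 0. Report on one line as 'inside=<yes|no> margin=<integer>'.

d = (-14, -9),  |d|² = 277;  R = 4+4 = 8,  c = 277−8² = 213
v_rel = (0, -10),  |v_rel|² = 100;  v_rel·d = (0)·(-14) + (-10)·(-9) = 90
100·t² − 180·t + 213 = 0  ⇒  m = 90² − 100·213 = -13200
m = -13200 < 0,  v_rel·d = 90 > 0  ⇒  outside

inside=no margin=-13200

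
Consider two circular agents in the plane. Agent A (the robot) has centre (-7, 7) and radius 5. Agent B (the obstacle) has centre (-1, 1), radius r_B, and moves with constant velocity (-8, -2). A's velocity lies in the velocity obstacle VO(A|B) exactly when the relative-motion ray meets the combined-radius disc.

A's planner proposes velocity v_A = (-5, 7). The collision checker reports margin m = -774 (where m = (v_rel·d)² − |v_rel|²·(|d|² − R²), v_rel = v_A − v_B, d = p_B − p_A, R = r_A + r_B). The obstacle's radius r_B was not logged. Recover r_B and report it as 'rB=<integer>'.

m = -774
d = (6, -6);  v_rel = (3, 9),  |v_rel|² = 90
v_rel×d = (3)·(-6) − (9)·(6) = -72
since m = R²·90 − (-72)²:  R² = (5184 + -774) / 90 = 49
R = √49 = 7  ⇒  r_B = 7 − 5 = 2

rB=2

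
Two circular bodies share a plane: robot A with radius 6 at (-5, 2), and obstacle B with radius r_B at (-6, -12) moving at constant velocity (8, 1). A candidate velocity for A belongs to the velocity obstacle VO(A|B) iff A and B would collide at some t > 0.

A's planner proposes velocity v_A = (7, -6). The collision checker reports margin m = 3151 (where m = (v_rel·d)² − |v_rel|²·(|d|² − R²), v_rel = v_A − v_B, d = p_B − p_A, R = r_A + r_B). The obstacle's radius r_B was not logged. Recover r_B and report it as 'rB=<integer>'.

m = 3151
d = (-1, -14);  v_rel = (-1, -7),  |v_rel|² = 50
v_rel×d = (-1)·(-14) − (-7)·(-1) = 7
since m = R²·50 − 7²:  R² = (49 + 3151) / 50 = 64
R = √64 = 8  ⇒  r_B = 8 − 6 = 2

rB=2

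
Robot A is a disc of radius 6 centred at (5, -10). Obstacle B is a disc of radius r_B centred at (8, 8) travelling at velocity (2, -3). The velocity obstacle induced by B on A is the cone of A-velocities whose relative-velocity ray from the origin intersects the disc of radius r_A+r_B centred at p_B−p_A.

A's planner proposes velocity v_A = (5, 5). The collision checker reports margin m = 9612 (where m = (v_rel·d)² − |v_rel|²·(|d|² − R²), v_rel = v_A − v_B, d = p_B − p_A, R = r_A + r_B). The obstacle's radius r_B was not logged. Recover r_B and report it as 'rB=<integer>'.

m = 9612
d = (3, 18);  v_rel = (3, 8),  |v_rel|² = 73
v_rel×d = (3)·(18) − (8)·(3) = 30
since m = R²·73 − 30²:  R² = (900 + 9612) / 73 = 144
R = √144 = 12  ⇒  r_B = 12 − 6 = 6

rB=6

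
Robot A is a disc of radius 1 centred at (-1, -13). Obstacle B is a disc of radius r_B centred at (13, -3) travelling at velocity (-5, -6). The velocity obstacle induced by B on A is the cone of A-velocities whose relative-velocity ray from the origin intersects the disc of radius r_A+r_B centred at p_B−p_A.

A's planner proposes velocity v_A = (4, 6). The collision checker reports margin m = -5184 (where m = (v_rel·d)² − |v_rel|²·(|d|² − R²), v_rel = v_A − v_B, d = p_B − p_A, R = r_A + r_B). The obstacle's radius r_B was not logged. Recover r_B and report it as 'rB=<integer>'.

m = -5184
d = (14, 10);  v_rel = (9, 12),  |v_rel|² = 225
v_rel×d = (9)·(10) − (12)·(14) = -78
since m = R²·225 − (-78)²:  R² = (6084 + -5184) / 225 = 4
R = √4 = 2  ⇒  r_B = 2 − 1 = 1

rB=1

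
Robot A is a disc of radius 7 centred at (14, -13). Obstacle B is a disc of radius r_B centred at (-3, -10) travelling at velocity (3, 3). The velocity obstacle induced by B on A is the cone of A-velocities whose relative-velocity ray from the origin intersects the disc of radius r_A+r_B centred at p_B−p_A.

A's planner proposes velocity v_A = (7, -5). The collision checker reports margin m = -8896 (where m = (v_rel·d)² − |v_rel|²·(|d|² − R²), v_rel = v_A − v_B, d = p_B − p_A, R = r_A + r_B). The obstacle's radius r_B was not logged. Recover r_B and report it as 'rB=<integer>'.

m = -8896
d = (-17, 3);  v_rel = (4, -8),  |v_rel|² = 80
v_rel×d = (4)·(3) − (-8)·(-17) = -124
since m = R²·80 − (-124)²:  R² = (15376 + -8896) / 80 = 81
R = √81 = 9  ⇒  r_B = 9 − 7 = 2

rB=2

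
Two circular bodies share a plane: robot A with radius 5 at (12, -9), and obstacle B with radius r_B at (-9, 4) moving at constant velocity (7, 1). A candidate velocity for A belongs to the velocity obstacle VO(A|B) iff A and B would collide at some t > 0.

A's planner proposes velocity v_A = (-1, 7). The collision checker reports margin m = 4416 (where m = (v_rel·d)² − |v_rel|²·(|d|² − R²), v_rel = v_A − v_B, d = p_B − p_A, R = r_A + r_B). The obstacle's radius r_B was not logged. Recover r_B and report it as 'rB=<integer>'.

m = 4416
d = (-21, 13);  v_rel = (-8, 6),  |v_rel|² = 100
v_rel×d = (-8)·(13) − (6)·(-21) = 22
since m = R²·100 − 22²:  R² = (484 + 4416) / 100 = 49
R = √49 = 7  ⇒  r_B = 7 − 5 = 2

rB=2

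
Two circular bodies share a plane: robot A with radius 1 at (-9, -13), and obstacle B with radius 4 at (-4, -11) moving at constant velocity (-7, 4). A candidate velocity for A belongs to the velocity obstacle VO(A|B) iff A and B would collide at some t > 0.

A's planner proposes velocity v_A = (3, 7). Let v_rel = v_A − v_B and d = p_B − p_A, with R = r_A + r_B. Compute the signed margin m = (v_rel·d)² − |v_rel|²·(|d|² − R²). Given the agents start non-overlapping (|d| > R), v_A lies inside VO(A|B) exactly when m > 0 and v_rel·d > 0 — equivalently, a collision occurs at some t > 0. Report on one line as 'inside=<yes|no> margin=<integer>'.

d = (5, 2),  |d|² = 29;  R = 1+4 = 5,  c = 29−5² = 4
v_rel = (10, 3),  |v_rel|² = 109;  v_rel·d = (10)·(5) + (3)·(2) = 56
109·t² − 112·t + 4 = 0  ⇒  m = 56² − 109·4 = 2700
m = 2700 > 0,  v_rel·d = 56 > 0  ⇒  inside

inside=yes margin=2700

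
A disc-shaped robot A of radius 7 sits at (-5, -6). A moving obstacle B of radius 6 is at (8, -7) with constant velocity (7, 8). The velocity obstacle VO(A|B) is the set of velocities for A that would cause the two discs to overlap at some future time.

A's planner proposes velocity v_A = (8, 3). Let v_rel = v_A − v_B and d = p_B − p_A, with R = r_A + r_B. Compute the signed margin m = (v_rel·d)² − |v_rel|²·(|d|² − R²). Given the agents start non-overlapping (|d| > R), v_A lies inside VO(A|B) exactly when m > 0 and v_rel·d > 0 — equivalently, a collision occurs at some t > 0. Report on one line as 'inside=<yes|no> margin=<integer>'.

d = (13, -1),  |d|² = 170;  R = 7+6 = 13,  c = 170−13² = 1
v_rel = (1, -5),  |v_rel|² = 26;  v_rel·d = (1)·(13) + (-5)·(-1) = 18
26·t² − 36·t + 1 = 0  ⇒  m = 18² − 26·1 = 298
m = 298 > 0,  v_rel·d = 18 > 0  ⇒  inside

inside=yes margin=298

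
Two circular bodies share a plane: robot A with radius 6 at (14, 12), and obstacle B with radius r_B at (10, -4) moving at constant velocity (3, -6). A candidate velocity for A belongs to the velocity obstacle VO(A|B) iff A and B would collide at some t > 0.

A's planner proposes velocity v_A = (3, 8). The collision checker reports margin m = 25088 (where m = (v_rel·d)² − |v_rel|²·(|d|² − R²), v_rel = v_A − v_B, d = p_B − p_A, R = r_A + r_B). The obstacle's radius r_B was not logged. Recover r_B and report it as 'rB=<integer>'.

m = 25088
d = (-4, -16);  v_rel = (0, 14),  |v_rel|² = 196
v_rel×d = (0)·(-16) − (14)·(-4) = 56
since m = R²·196 − 56²:  R² = (3136 + 25088) / 196 = 144
R = √144 = 12  ⇒  r_B = 12 − 6 = 6

rB=6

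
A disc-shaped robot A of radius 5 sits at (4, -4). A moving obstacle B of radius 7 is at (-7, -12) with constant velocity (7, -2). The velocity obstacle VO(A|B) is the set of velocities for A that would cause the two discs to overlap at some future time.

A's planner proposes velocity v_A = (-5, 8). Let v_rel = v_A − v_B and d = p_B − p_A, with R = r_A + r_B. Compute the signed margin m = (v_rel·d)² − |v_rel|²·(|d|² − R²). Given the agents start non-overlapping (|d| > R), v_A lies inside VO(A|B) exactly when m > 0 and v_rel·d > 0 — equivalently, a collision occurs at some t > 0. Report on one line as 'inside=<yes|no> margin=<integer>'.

d = (-11, -8),  |d|² = 185;  R = 5+7 = 12,  c = 185−12² = 41
v_rel = (-12, 10),  |v_rel|² = 244;  v_rel·d = (-12)·(-11) + (10)·(-8) = 52
244·t² − 104·t + 41 = 0  ⇒  m = 52² − 244·41 = -7300
m = -7300 < 0,  v_rel·d = 52 > 0  ⇒  outside

inside=no margin=-7300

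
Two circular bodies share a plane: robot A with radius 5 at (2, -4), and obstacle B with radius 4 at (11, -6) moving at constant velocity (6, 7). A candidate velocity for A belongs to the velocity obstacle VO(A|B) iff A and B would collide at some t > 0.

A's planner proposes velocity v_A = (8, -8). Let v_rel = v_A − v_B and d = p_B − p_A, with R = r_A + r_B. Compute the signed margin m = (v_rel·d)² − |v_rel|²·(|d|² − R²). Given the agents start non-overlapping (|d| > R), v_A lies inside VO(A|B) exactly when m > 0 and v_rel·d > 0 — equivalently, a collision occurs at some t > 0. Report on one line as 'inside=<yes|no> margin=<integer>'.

d = (9, -2),  |d|² = 85;  R = 5+4 = 9,  c = 85−9² = 4
v_rel = (2, -15),  |v_rel|² = 229;  v_rel·d = (2)·(9) + (-15)·(-2) = 48
229·t² − 96·t + 4 = 0  ⇒  m = 48² − 229·4 = 1388
m = 1388 > 0,  v_rel·d = 48 > 0  ⇒  inside

inside=yes margin=1388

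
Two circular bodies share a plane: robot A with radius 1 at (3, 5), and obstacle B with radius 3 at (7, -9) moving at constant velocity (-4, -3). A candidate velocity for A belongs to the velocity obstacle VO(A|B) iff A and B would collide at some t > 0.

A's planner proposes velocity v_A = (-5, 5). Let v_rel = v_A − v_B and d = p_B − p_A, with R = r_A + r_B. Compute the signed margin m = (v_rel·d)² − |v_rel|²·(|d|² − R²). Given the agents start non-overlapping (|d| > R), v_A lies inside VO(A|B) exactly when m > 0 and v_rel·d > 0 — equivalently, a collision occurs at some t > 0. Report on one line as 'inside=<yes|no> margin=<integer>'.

d = (4, -14),  |d|² = 212;  R = 1+3 = 4,  c = 212−4² = 196
v_rel = (-1, 8),  |v_rel|² = 65;  v_rel·d = (-1)·(4) + (8)·(-14) = -116
65·t² + 232·t + 196 = 0  ⇒  m = (-116)² − 65·196 = 716
m = 716 > 0,  v_rel·d = -116 < 0  ⇒  outside

inside=no margin=716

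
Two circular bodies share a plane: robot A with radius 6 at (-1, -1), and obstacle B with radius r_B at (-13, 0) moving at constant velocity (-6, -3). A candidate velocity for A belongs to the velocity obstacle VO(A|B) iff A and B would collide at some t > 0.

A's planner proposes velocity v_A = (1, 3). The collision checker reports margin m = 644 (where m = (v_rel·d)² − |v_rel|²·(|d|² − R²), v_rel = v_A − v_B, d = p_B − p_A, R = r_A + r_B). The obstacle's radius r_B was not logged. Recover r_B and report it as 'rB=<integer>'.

m = 644
d = (-12, 1);  v_rel = (7, 6),  |v_rel|² = 85
v_rel×d = (7)·(1) − (6)·(-12) = 79
since m = R²·85 − 79²:  R² = (6241 + 644) / 85 = 81
R = √81 = 9  ⇒  r_B = 9 − 6 = 3

rB=3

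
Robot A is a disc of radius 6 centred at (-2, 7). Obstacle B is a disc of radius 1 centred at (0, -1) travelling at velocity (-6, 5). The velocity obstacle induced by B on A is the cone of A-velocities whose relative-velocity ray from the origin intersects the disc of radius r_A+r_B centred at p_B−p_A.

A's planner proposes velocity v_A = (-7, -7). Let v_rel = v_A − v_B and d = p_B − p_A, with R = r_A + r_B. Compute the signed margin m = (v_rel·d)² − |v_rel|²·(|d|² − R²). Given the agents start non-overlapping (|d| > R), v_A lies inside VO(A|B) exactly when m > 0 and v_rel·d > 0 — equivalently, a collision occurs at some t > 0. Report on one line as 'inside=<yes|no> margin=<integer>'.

d = (2, -8),  |d|² = 68;  R = 6+1 = 7,  c = 68−7² = 19
v_rel = (-1, -12),  |v_rel|² = 145;  v_rel·d = (-1)·(2) + (-12)·(-8) = 94
145·t² − 188·t + 19 = 0  ⇒  m = 94² − 145·19 = 6081
m = 6081 > 0,  v_rel·d = 94 > 0  ⇒  inside

inside=yes margin=6081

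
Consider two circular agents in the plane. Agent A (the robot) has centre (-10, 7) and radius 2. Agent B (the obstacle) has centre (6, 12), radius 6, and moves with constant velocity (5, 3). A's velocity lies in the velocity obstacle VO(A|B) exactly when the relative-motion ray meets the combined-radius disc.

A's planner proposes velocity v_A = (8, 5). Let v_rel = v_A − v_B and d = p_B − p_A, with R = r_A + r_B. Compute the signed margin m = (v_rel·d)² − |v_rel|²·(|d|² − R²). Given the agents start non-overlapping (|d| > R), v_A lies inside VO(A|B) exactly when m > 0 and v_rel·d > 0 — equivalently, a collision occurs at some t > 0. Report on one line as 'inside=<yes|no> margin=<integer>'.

d = (16, 5),  |d|² = 281;  R = 2+6 = 8,  c = 281−8² = 217
v_rel = (3, 2),  |v_rel|² = 13;  v_rel·d = (3)·(16) + (2)·(5) = 58
13·t² − 116·t + 217 = 0  ⇒  m = 58² − 13·217 = 543
m = 543 > 0,  v_rel·d = 58 > 0  ⇒  inside

inside=yes margin=543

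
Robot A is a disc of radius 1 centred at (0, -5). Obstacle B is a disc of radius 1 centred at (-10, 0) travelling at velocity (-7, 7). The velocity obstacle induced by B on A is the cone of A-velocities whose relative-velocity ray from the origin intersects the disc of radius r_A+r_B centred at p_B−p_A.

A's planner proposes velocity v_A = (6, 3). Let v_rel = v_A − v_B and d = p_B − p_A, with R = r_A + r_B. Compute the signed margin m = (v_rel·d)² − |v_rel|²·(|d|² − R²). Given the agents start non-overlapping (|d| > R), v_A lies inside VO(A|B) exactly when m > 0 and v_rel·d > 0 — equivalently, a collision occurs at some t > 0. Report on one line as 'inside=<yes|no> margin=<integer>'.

d = (-10, 5),  |d|² = 125;  R = 1+1 = 2,  c = 125−2² = 121
v_rel = (13, -4),  |v_rel|² = 185;  v_rel·d = (13)·(-10) + (-4)·(5) = -150
185·t² + 300·t + 121 = 0  ⇒  m = (-150)² − 185·121 = 115
m = 115 > 0,  v_rel·d = -150 < 0  ⇒  outside

inside=no margin=115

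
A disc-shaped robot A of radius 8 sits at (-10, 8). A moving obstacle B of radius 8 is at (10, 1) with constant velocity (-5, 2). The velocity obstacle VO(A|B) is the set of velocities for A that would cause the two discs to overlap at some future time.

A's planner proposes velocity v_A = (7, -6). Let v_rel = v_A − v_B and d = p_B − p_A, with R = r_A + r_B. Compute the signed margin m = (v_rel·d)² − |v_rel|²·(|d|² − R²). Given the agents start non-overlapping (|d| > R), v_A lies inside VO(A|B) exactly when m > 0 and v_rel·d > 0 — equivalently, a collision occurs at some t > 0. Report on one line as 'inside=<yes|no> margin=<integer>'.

d = (20, -7),  |d|² = 449;  R = 8+8 = 16,  c = 449−16² = 193
v_rel = (12, -8),  |v_rel|² = 208;  v_rel·d = (12)·(20) + (-8)·(-7) = 296
208·t² − 592·t + 193 = 0  ⇒  m = 296² − 208·193 = 47472
m = 47472 > 0,  v_rel·d = 296 > 0  ⇒  inside

inside=yes margin=47472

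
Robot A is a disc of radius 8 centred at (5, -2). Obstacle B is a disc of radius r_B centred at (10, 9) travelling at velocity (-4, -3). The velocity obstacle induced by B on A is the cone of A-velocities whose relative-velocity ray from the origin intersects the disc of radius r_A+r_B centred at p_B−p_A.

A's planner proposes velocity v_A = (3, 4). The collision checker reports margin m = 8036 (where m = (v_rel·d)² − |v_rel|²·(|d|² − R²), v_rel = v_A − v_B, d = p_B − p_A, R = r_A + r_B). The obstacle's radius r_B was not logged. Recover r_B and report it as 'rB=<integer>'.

m = 8036
d = (5, 11);  v_rel = (7, 7),  |v_rel|² = 98
v_rel×d = (7)·(11) − (7)·(5) = 42
since m = R²·98 − 42²:  R² = (1764 + 8036) / 98 = 100
R = √100 = 10  ⇒  r_B = 10 − 8 = 2

rB=2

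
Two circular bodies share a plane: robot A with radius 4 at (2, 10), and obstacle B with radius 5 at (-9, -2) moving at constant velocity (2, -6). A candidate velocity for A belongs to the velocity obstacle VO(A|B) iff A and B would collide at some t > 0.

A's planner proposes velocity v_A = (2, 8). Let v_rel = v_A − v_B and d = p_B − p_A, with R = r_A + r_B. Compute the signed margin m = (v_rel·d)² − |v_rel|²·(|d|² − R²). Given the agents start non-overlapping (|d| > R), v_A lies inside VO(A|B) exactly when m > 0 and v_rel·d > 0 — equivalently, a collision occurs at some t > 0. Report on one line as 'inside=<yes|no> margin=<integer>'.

d = (-11, -12),  |d|² = 265;  R = 4+5 = 9,  c = 265−9² = 184
v_rel = (0, 14),  |v_rel|² = 196;  v_rel·d = (0)·(-11) + (14)·(-12) = -168
196·t² + 336·t + 184 = 0  ⇒  m = (-168)² − 196·184 = -7840
m = -7840 < 0,  v_rel·d = -168 < 0  ⇒  outside

inside=no margin=-7840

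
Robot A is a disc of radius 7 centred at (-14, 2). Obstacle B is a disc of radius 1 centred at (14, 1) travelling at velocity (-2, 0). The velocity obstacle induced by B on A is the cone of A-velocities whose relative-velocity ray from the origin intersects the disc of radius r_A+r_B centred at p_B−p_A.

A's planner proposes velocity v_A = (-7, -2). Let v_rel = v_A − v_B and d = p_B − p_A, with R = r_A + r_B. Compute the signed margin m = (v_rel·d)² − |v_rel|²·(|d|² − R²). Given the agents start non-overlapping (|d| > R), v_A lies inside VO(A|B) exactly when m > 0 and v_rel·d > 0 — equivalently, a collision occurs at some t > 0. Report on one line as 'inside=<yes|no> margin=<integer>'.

d = (28, -1),  |d|² = 785;  R = 7+1 = 8,  c = 785−8² = 721
v_rel = (-5, -2),  |v_rel|² = 29;  v_rel·d = (-5)·(28) + (-2)·(-1) = -138
29·t² + 276·t + 721 = 0  ⇒  m = (-138)² − 29·721 = -1865
m = -1865 < 0,  v_rel·d = -138 < 0  ⇒  outside

inside=no margin=-1865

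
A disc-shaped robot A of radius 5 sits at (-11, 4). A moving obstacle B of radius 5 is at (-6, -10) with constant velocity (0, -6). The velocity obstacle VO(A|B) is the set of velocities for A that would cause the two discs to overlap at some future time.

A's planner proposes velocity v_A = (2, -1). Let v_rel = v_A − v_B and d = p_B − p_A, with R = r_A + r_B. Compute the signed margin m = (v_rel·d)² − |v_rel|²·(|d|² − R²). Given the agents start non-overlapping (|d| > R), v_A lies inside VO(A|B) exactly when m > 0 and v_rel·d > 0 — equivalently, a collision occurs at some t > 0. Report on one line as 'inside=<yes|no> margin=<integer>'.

d = (5, -14),  |d|² = 221;  R = 5+5 = 10,  c = 221−10² = 121
v_rel = (2, 5),  |v_rel|² = 29;  v_rel·d = (2)·(5) + (5)·(-14) = -60
29·t² + 120·t + 121 = 0  ⇒  m = (-60)² − 29·121 = 91
m = 91 > 0,  v_rel·d = -60 < 0  ⇒  outside

inside=no margin=91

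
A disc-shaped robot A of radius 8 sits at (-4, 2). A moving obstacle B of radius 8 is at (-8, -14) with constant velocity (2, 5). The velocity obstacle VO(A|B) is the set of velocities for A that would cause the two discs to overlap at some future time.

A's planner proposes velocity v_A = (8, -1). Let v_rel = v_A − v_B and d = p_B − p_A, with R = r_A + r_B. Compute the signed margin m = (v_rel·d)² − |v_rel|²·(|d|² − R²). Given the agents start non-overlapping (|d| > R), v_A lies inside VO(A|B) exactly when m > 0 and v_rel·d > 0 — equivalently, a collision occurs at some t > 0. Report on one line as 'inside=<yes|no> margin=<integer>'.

d = (-4, -16),  |d|² = 272;  R = 8+8 = 16,  c = 272−16² = 16
v_rel = (6, -6),  |v_rel|² = 72;  v_rel·d = (6)·(-4) + (-6)·(-16) = 72
72·t² − 144·t + 16 = 0  ⇒  m = 72² − 72·16 = 4032
m = 4032 > 0,  v_rel·d = 72 > 0  ⇒  inside

inside=yes margin=4032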